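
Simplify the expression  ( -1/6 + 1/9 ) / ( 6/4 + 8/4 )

-1/63

Numerator: -1/6 + 1/9 = -1/18
Denominator: 6/4 + 8/4 = 7/2
Divide: (-1/18) · (2/7) = -1/63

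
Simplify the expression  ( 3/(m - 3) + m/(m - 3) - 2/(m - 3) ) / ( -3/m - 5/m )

(-m² - m)/(8*m - 24)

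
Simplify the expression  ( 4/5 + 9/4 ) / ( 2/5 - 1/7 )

427/36

Numerator: 4/5 + 9/4 = 61/20
Denominator: 2/5 - 1/7 = 9/35
Divide: (61/20) · (35/9) = 427/36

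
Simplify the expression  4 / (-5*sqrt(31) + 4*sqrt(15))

Multiply numerator and denominator by 4*sqrt(15) + 5*sqrt(31).
Denominator becomes -535; numerator becomes 16*sqrt(15) + 20*sqrt(31).

(-20*sqrt(31) - 16*sqrt(15))/535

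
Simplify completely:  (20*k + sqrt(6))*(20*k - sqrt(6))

(20*k)**2 - (sqrt(6))**2 = 400*k**2 - 6.

400*k**2 - 6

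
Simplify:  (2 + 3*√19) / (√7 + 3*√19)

(-3*√133 - 2*√7 + 6*√19 + 171)/164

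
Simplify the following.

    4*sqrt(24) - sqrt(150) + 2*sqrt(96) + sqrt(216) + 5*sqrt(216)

4*sqrt(24) = 8*sqrt(6); sqrt(150) = 5*sqrt(6); 2*sqrt(96) = 8*sqrt(6); sqrt(216) = 6*sqrt(6); 5*sqrt(216) = 30*sqrt(6)
Combine: (8 - 5 + 8 + 6 + 30)·sqrt(6) = 47*sqrt(6)

47*sqrt(6)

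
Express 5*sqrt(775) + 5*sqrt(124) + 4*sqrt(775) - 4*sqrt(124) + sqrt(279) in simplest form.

50*sqrt(31)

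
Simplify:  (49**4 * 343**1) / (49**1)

7**9

49**4 = 7**8; 343**1 = 7**3; 49**1 = 7**2
Combine exponents: 7**9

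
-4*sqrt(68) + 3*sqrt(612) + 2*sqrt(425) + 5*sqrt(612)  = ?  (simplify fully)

50*sqrt(17)

4*sqrt(68) = 8*sqrt(17); 3*sqrt(612) = 18*sqrt(17); 2*sqrt(425) = 10*sqrt(17); 5*sqrt(612) = 30*sqrt(17)
Combine: (-8 + 18 + 10 + 30)·sqrt(17) = 50*sqrt(17)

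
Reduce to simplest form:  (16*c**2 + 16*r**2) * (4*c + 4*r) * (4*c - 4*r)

256*c**4 - 256*r**4

Telescope via difference of squares: ((4*c)+(4*r))((4*c)-(4*r)) = 16*c**2 - 16*r**2, then repeat with the next factor.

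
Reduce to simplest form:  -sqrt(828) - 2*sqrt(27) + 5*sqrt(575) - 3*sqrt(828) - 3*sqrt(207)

sqrt(828) = 6*sqrt(23); 2*sqrt(27) = 6*sqrt(3); 5*sqrt(575) = 25*sqrt(23); 3*sqrt(828) = 18*sqrt(23); 3*sqrt(207) = 9*sqrt(23)

-8*sqrt(23) - 6*sqrt(3)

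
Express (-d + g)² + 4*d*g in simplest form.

(d + g)²

Expanding gives d² + 2*d*g + g², a perfect square.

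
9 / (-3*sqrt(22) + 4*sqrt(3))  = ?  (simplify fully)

(-9*sqrt(22) - 12*sqrt(3))/50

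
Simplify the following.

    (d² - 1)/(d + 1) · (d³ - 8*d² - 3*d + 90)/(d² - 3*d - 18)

d² - 6*d + 5

Factor: d² - 1 = (d + 1)·(d - 1);  d³ - 8*d² - 3*d + 90 = (d + 3)·(d - 5)·(d - 6);  d² - 3*d - 18 = (d + 3)·(d - 6)
Cancel the common factors (d + 1), (d + 3), (d - 6).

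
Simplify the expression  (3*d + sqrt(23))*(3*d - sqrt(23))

(3*d)^2 - (sqrt(23))^2 = 9*d^2 - 23.

9*d^2 - 23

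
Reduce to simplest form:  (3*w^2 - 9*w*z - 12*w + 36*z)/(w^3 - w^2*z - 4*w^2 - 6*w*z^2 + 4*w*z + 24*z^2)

Factor: 3*w^2 - 9*w*z - 12*w + 36*z = 3*(w - 4)*(w - 3*z);  w^3 - w^2*z - 4*w^2 - 6*w*z^2 + 4*w*z + 24*z^2 = (w + 2*z)*(w - 4)*(w - 3*z)
Cancel the common factors (w - 3*z), (w - 4).

3/(w + 2*z)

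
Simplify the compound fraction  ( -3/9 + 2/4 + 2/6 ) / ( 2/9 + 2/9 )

9/8

Numerator: -3/9 + 2/4 + 2/6 = 1/2
Denominator: 2/9 + 2/9 = 4/9
Divide: (1/2) · (9/4) = 9/8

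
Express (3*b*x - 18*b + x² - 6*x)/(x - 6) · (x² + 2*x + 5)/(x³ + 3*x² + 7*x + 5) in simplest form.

Factor: 3*b*x - 18*b + x² - 6*x = (3*b + x)·(x - 6);  x³ + 3*x² + 7*x + 5 = (x² + 2*x + 5)·(x + 1)
Cancel the common factors (x² + 2*x + 5), (x - 6).

(3*b + x)/(x + 1)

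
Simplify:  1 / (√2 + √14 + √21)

(-28*√3 - 5*√21 + 9*√14 + 33*√2)/87

Group as (√2 + √14) + √21; multiply by (√2 + √14) - √21, then rationalise the remaining surd.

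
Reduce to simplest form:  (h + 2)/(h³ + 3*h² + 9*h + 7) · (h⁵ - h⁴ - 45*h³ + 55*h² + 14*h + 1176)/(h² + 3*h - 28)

(h² - 4*h - 12)/(h + 1)

Factor: h³ + 3*h² + 9*h + 7 = (h + 1)·(h² + 2*h + 7);  h⁵ - h⁴ - 45*h³ + 55*h² + 14*h + 1176 = (h + 7)·(h² + 2*h + 7)·(h - 6)·(h - 4);  h² + 3*h - 28 = (h + 7)·(h - 4)
Cancel the common factors (h² + 2*h + 7), (h + 7), (h - 4).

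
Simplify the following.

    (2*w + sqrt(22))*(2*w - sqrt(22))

(2*w)^2 - (sqrt(22))^2 = 4*w^2 - 22.

4*w^2 - 22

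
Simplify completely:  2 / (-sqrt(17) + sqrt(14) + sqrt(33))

(-15*sqrt(17) - sqrt(33) + 18*sqrt(14) + sqrt(7854))/237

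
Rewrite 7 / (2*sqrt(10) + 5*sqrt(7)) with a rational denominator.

(-14*sqrt(10) + 35*sqrt(7))/135

Multiply numerator and denominator by -2*sqrt(10) + 5*sqrt(7).
Denominator becomes 135; numerator becomes -14*sqrt(10) + 35*sqrt(7).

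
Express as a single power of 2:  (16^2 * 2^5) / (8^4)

2^1

16^2 = 2^8; 2^5 = 2^5; 8^4 = 2^12
Combine exponents: 2^1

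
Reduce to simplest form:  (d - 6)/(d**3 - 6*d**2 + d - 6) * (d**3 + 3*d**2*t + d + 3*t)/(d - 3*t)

(-d - 3*t)/(-d + 3*t)

Factor: d**3 - 6*d**2 + d - 6 = (d - 6)*(d**2 + 1);  d**3 + 3*d**2*t + d + 3*t = (d**2 + 1)*(d + 3*t)
Cancel the common factors (d**2 + 1), (d - 6).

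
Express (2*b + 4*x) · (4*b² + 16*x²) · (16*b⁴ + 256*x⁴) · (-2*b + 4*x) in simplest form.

-256*b⁸ + 65536*x⁸

Telescope via difference of squares: ((4*x)+(2*b))((4*x)-(2*b)) = -4*b² + 16*x², then repeat with the next factor.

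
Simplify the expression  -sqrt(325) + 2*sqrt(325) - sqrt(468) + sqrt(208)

sqrt(325) = 5*sqrt(13); 2*sqrt(325) = 10*sqrt(13); sqrt(468) = 6*sqrt(13); sqrt(208) = 4*sqrt(13)
Combine: (-5 + 10 - 6 + 4)·sqrt(13) = 3*sqrt(13)

3*sqrt(13)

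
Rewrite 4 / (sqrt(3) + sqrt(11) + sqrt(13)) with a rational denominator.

(-8*sqrt(429) + 4*sqrt(13) + 20*sqrt(11) + 84*sqrt(3))/131

Group as (sqrt(3) + sqrt(11)) + sqrt(13); multiply by (sqrt(3) + sqrt(11)) - sqrt(13), then rationalise the remaining surd.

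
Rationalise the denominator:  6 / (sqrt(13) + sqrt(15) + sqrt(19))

Group as (sqrt(13) + sqrt(19)) + sqrt(15); multiply by (sqrt(13) + sqrt(19)) - sqrt(15), then rationalise the remaining surd.

(-4*sqrt(3705) + 18*sqrt(19) + 34*sqrt(15) + 42*sqrt(13))/233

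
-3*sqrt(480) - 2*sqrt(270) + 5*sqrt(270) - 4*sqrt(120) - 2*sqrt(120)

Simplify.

3*sqrt(480) = 12*sqrt(30); 2*sqrt(270) = 6*sqrt(30); 5*sqrt(270) = 15*sqrt(30); 4*sqrt(120) = 8*sqrt(30); 2*sqrt(120) = 4*sqrt(30)
Combine: (-12 - 6 + 15 - 8 - 4)·sqrt(30) = -15*sqrt(30)

-15*sqrt(30)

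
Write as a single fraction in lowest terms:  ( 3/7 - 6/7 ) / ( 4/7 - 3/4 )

12/5

Numerator: 3/7 - 6/7 = -3/7
Denominator: 4/7 - 3/4 = -5/28
Divide: (-3/7) · (-28/5) = 12/5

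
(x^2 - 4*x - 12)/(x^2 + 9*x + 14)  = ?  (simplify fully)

Factor: x^2 - 4*x - 12 = (x + 2)*(x - 6);  x^2 + 9*x + 14 = (x + 2)*(x + 7)
Cancel the common factor (x + 2).

(x - 6)/(x + 7)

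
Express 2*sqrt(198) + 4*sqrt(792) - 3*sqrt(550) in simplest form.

15*sqrt(22)

2*sqrt(198) = 6*sqrt(22); 4*sqrt(792) = 24*sqrt(22); 3*sqrt(550) = 15*sqrt(22)
Combine: (6 + 24 - 15)·sqrt(22) = 15*sqrt(22)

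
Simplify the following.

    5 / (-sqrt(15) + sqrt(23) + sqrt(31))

(-195*sqrt(15) + 35*sqrt(31) + 115*sqrt(23) + 10*sqrt(10695))/1331

Group as (sqrt(23) + sqrt(31)) - sqrt(15); multiply by (sqrt(23) + sqrt(31)) + sqrt(15), then rationalise the remaining surd.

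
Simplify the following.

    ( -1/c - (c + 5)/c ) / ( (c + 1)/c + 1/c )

Numerator: -1/c - (c + 5)/c = (-c - 6)/c
Denominator: (c + 1)/c + 1/c = (c + 2)/c
Divide: ((-c - 6)/c) · (c/(c + 2)) = (-c - 6)/(c + 2)

(-c - 6)/(c + 2)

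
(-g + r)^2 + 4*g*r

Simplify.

(g + r)^2

Expand the square and combine the 4*g*r term.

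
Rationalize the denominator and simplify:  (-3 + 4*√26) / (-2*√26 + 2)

Multiply numerator and denominator by 2 + 2*√26.
Denominator becomes -100; numerator becomes 2*√26 + 202.

(-101 - √26)/50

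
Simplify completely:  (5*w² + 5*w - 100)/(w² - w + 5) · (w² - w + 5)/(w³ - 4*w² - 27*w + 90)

(5*w - 20)/(w² - 9*w + 18)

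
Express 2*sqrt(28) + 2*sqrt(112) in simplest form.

12*sqrt(7)

2*sqrt(28) = 4*sqrt(7); 2*sqrt(112) = 8*sqrt(7)
Combine: (4 + 8)·sqrt(7) = 12*sqrt(7)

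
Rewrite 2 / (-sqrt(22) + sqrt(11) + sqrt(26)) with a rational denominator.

Group as (sqrt(11) + sqrt(26)) - sqrt(22); multiply by (sqrt(11) + sqrt(26)) + sqrt(22), then rationalise the remaining surd.

(-30*sqrt(22) + 14*sqrt(26) + 74*sqrt(11) + 88*sqrt(13))/919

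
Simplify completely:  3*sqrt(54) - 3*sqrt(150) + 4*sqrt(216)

3*sqrt(54) = 9*sqrt(6); 3*sqrt(150) = 15*sqrt(6); 4*sqrt(216) = 24*sqrt(6)
Combine: (9 - 15 + 24)·sqrt(6) = 18*sqrt(6)

18*sqrt(6)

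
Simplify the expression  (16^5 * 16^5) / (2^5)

16^5 = 2^20; 16^5 = 2^20; 2^5 = 2^5
Combine exponents: 2^35

2^35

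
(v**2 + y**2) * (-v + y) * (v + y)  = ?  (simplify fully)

Pair the conjugate factors: (y+v)(y-v) = -v**2 + y**2, then repeat with the next factor.

-v**4 + y**4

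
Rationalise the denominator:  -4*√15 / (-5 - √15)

-6 + 2*√15

Multiply numerator and denominator by -5 + √15.
Denominator becomes 10; numerator becomes -60 + 20*√15.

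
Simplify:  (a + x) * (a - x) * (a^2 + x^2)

Telescope via difference of squares: (a+x)(a-x) = a^2 - x^2, then repeat with the next factor.

a^4 - x^4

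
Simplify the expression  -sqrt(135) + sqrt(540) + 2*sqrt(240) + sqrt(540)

17*sqrt(15)

sqrt(135) = 3*sqrt(15); sqrt(540) = 6*sqrt(15); 2*sqrt(240) = 8*sqrt(15); sqrt(540) = 6*sqrt(15)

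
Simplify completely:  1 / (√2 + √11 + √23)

Group as (√2 + √23) + √11; multiply by (√2 + √23) - √11, then rationalise the remaining surd.

(-7*√11 - 16*√2 + √506 + 5*√23)/6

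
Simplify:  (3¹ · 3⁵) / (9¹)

3¹ = 3^1; 3⁵ = 3^5; 9¹ = 3^2
Combine exponents: 3^4

3^4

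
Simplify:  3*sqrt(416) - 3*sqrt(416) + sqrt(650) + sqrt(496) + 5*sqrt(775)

3*sqrt(416) = 12*sqrt(26); 3*sqrt(416) = 12*sqrt(26); sqrt(650) = 5*sqrt(26); sqrt(496) = 4*sqrt(31); 5*sqrt(775) = 25*sqrt(31)

5*sqrt(26) + 29*sqrt(31)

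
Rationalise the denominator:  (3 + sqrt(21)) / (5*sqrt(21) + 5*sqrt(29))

(-21 - 3*sqrt(21) + 3*sqrt(29) + sqrt(609))/40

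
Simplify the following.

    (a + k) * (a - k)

a^2 - k^2

Telescope via difference of squares: (a+k)(a-k) = a^2 - k^2.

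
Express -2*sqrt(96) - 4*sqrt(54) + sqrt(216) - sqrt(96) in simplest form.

-18*sqrt(6)

2*sqrt(96) = 8*sqrt(6); 4*sqrt(54) = 12*sqrt(6); sqrt(216) = 6*sqrt(6); sqrt(96) = 4*sqrt(6)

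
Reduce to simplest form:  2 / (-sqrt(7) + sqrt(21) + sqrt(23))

Group as (sqrt(21) + sqrt(23)) - sqrt(7); multiply by (sqrt(21) + sqrt(23)) + sqrt(7), then rationalise the remaining surd.

(-74*sqrt(7) + 10*sqrt(23) + 18*sqrt(21) + 28*sqrt(69))/563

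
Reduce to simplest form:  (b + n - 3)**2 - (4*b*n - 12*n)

Expand the square and combine the (4*b*n - 12*n) term.

(-b + n + 3)**2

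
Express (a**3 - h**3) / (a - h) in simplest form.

Apply the difference-of-cubes factorisation and cancel (a - h).

a**2 + a*h + h**2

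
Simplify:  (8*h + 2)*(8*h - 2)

64*h^2 - 4

Product of conjugates: (P+Q)(P-Q) = P^2 - Q^2.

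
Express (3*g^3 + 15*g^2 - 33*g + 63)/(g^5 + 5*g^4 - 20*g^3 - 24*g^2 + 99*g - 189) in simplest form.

3/(g^2 - 9)

Factor: 3*g^3 + 15*g^2 - 33*g + 63 = 3*(g + 7)*(g^2 - 2*g + 3);  g^5 + 5*g^4 - 20*g^3 - 24*g^2 + 99*g - 189 = (g + 7)*(g - 3)*(g + 3)*(g^2 - 2*g + 3)
Cancel the common factors (g^2 - 2*g + 3), (g + 7).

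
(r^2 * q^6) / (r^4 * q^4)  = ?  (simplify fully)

Quotient: (r^-2) * q^2

q^2/r^2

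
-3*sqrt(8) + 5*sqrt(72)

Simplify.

24*sqrt(2)

3*sqrt(8) = 6*sqrt(2); 5*sqrt(72) = 30*sqrt(2)
Combine: (-6 + 30)·sqrt(2) = 24*sqrt(2)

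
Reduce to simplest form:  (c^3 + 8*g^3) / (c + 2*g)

c^2 - 2*c*g + 4*g^2

Factor as (a+b)(a^2-ab+b^2) with a=(2*g), b=c.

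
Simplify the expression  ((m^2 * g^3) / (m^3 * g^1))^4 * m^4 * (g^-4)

Inside the bracket: (m^-1) * g^2
Raise to the power 4: (m^-4) * g^8
Multiply by m^4 * (g^-4): add exponents.

g^4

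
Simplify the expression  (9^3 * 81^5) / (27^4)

3^14

9^3 = 3^6; 81^5 = 3^20; 27^4 = 3^12
Combine exponents: 3^14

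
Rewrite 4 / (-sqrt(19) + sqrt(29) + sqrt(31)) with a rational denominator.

(-164*sqrt(19) + 68*sqrt(31) + 84*sqrt(29) + 8*sqrt(17081))/1915

Group as (sqrt(29) + sqrt(31)) - sqrt(19); multiply by (sqrt(29) + sqrt(31)) + sqrt(19), then rationalise the remaining surd.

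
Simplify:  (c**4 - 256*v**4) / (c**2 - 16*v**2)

c**4 - 256*v**4 factors as -(-c + 4*v)*(c + 4*v)*(c**2 + 16*v**2).

c**2 + 16*v**2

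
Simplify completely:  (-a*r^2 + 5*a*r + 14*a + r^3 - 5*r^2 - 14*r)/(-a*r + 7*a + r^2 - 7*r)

r + 2

Factor: -a*r^2 + 5*a*r + 14*a + r^3 - 5*r^2 - 14*r = (r + 2)*(r - 7)*(-a + r);  -a*r + 7*a + r^2 - 7*r = (r - 7)*(-a + r)
Cancel the common factors (-a + r), (r - 7).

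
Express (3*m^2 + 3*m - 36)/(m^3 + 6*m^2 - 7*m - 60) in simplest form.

3/(m + 5)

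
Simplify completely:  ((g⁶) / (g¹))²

g^10

Inside the bracket: g⁵
Raise to the power 2: g^10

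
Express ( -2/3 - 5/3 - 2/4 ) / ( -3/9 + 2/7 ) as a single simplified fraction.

Numerator: -2/3 - 5/3 - 2/4 = -17/6
Denominator: -3/9 + 2/7 = -1/21
Divide: (-17/6) · (-21) = 119/2

119/2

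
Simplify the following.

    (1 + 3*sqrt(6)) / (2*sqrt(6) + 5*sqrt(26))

(-36 - 2*sqrt(6) + 5*sqrt(26) + 30*sqrt(39))/626

Multiply numerator and denominator by -5*sqrt(26) + 2*sqrt(6).
Denominator becomes -626; numerator becomes -30*sqrt(39) - 5*sqrt(26) + 2*sqrt(6) + 36.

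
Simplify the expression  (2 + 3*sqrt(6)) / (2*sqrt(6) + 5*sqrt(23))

Multiply numerator and denominator by -5*sqrt(23) + 2*sqrt(6).
Denominator becomes -551; numerator becomes -15*sqrt(138) - 10*sqrt(23) + 4*sqrt(6) + 36.

(-36 - 4*sqrt(6) + 10*sqrt(23) + 15*sqrt(138))/551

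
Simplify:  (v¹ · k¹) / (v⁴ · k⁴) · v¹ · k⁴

Quotient: (v^-3) · (k^-3)
Multiply by v¹ · k⁴: add exponents.

k/v²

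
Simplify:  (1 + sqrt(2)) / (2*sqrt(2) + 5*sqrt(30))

Multiply numerator and denominator by -5*sqrt(30) + 2*sqrt(2).
Denominator becomes -742; numerator becomes -10*sqrt(15) - 5*sqrt(30) + 2*sqrt(2) + 4.

(-4 - 2*sqrt(2) + 5*sqrt(30) + 10*sqrt(15))/742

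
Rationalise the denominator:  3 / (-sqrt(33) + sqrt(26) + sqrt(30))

Group as (sqrt(26) + sqrt(30)) - sqrt(33); multiply by (sqrt(26) + sqrt(30)) + sqrt(33), then rationalise the remaining surd.

(-69*sqrt(33) + 87*sqrt(30) + 111*sqrt(26) + 36*sqrt(715))/2591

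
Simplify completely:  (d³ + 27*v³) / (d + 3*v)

d² - 3*d*v + 9*v²

(3*v)^3 + d^3 = (d + 3*v)(d² - 3*d*v + 9*v²).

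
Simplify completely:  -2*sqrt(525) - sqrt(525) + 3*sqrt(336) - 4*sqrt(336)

-19*sqrt(21)

2*sqrt(525) = 10*sqrt(21); sqrt(525) = 5*sqrt(21); 3*sqrt(336) = 12*sqrt(21); 4*sqrt(336) = 16*sqrt(21)
Combine: (-10 - 5 + 12 - 16)·sqrt(21) = -19*sqrt(21)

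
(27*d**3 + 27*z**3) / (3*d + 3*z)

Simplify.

(3*d)**3 + (3*z)**3 = (3*d + 3*z)(9*d**2 - 9*d*z + 9*z**2).

9*d**2 - 9*d*z + 9*z**2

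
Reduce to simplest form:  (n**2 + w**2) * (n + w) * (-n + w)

Pair the conjugate factors: (w+n)(w-n) = -n**2 + w**2, then repeat with the next factor.

-n**4 + w**4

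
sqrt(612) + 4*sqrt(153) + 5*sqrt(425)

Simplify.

43*sqrt(17)

sqrt(612) = 6*sqrt(17); 4*sqrt(153) = 12*sqrt(17); 5*sqrt(425) = 25*sqrt(17)
Combine: (6 + 12 + 25)·sqrt(17) = 43*sqrt(17)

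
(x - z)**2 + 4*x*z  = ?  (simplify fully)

(x + z)**2

Expanding gives x**2 + 2*x*z + z**2, a perfect square.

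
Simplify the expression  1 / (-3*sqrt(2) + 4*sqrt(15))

Multiply numerator and denominator by 3*sqrt(2) + 4*sqrt(15).
Denominator becomes 222; numerator becomes 3*sqrt(2) + 4*sqrt(15).

(3*sqrt(2) + 4*sqrt(15))/222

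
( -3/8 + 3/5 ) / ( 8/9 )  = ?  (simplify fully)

Numerator: -3/8 + 3/5 = 9/40
Denominator: 8/9 = 8/9
Divide: (9/40) · (9/8) = 81/320

81/320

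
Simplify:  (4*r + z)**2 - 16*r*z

(4*r - z)**2

Expand the square and combine the 16*r*z term.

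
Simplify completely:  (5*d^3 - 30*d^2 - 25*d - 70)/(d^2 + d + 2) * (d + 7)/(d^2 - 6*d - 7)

(5*d + 35)/(d + 1)

Factor: 5*d^3 - 30*d^2 - 25*d - 70 = 5*(d - 7)*(d^2 + d + 2);  d^2 - 6*d - 7 = (d + 1)*(d - 7)
Cancel the common factors (d^2 + d + 2), (d - 7).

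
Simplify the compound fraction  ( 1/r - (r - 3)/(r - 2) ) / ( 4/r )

(-r^2 + 4*r - 2)/(4*r - 8)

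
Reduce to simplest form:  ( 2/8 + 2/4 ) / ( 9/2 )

1/6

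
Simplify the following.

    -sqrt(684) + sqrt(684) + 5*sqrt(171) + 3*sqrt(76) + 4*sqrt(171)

sqrt(684) = 6*sqrt(19); sqrt(684) = 6*sqrt(19); 5*sqrt(171) = 15*sqrt(19); 3*sqrt(76) = 6*sqrt(19); 4*sqrt(171) = 12*sqrt(19)
Combine: (-6 + 6 + 15 + 6 + 12)·sqrt(19) = 33*sqrt(19)

33*sqrt(19)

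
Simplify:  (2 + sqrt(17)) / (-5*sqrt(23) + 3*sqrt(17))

(-5*sqrt(391) - 51 - 10*sqrt(23) - 6*sqrt(17))/422

Multiply numerator and denominator by 3*sqrt(17) + 5*sqrt(23).
Denominator becomes -422; numerator becomes 6*sqrt(17) + 10*sqrt(23) + 51 + 5*sqrt(391).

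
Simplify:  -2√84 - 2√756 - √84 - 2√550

-18*√21 - 10*√22

2√84 = 4*√21; 2√756 = 12*√21; √84 = 2*√21; 2√550 = 10*√22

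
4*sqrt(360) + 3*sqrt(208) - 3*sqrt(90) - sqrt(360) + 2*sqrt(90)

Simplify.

4*sqrt(360) = 24*sqrt(10); 3*sqrt(208) = 12*sqrt(13); 3*sqrt(90) = 9*sqrt(10); sqrt(360) = 6*sqrt(10); 2*sqrt(90) = 6*sqrt(10)

12*sqrt(13) + 15*sqrt(10)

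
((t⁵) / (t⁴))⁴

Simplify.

Inside the bracket: t¹
Raise to the power 4: t⁴

t⁴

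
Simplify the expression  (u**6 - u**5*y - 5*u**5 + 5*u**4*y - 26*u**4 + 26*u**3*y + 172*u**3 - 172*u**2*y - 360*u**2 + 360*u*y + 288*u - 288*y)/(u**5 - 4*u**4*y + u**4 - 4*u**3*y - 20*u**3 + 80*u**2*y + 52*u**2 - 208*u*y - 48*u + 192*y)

Factor: u**6 - u**5*y - 5*u**5 + 5*u**4*y - 26*u**4 + 26*u**3*y + 172*u**3 - 172*u**2*y - 360*u**2 + 360*u*y + 288*u - 288*y = (u**2 - 3*u + 4)*(u - 6)*(u - y)*(u + 6)*(u - 2);  u**5 - 4*u**4*y + u**4 - 4*u**3*y - 20*u**3 + 80*u**2*y + 52*u**2 - 208*u*y - 48*u + 192*y = (u - 2)*(u - 4*y)*(u**2 - 3*u + 4)*(u + 6)
Cancel the common factors (u**2 - 3*u + 4), (u - 2), (u + 6).

(-u**2 + u*y + 6*u - 6*y)/(-u + 4*y)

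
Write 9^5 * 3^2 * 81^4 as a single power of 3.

3^28

9^5 = 3^10; 3^2 = 3^2; 81^4 = 3^16
Combine exponents: 3^28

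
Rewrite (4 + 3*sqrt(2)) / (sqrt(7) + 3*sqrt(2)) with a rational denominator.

(-3*sqrt(14) - 4*sqrt(7) + 12*sqrt(2) + 18)/11

Multiply numerator and denominator by -sqrt(7) + 3*sqrt(2).
Denominator becomes 11; numerator becomes -3*sqrt(14) - 4*sqrt(7) + 12*sqrt(2) + 18.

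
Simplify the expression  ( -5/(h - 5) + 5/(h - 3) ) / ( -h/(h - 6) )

Numerator: -5/(h - 5) + 5/(h - 3) = -10/(h^2 - 8*h + 15)
Denominator: -h/(h - 6) = -h/(h - 6)
Divide: (-10/(h^2 - 8*h + 15)) · (-(h - 6)/h) = (10*h - 60)/(h^3 - 8*h^2 + 15*h)

(10*h - 60)/(h^3 - 8*h^2 + 15*h)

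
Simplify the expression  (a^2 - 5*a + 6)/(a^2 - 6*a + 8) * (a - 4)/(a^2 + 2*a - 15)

Factor: a^2 - 5*a + 6 = (a - 3)*(a - 2);  a^2 - 6*a + 8 = (a - 4)*(a - 2);  a^2 + 2*a - 15 = (a + 5)*(a - 3)
Cancel the common factors (a - 2), (a - 3), (a - 4).

1/(a + 5)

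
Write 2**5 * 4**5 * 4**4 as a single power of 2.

2**5 = 2**5; 4**5 = 2**10; 4**4 = 2**8
Combine exponents: 2**23

2**23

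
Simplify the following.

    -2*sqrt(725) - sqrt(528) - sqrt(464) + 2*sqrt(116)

-10*sqrt(29) - 4*sqrt(33)

2*sqrt(725) = 10*sqrt(29); sqrt(528) = 4*sqrt(33); sqrt(464) = 4*sqrt(29); 2*sqrt(116) = 4*sqrt(29)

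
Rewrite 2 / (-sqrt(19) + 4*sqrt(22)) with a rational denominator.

(2*sqrt(19) + 8*sqrt(22))/333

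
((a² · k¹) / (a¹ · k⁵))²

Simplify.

Inside the bracket: a¹ · (k^-4)
Raise to the power 2: a² · (k^-8)

a²/k⁸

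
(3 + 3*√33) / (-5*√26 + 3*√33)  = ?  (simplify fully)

(-15*√858 - 297 - 15*√26 - 9*√33)/353

Multiply numerator and denominator by 3*√33 + 5*√26.
Denominator becomes -353; numerator becomes 9*√33 + 15*√26 + 297 + 15*√858.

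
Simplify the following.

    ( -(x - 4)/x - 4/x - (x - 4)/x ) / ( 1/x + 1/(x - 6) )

(-x**2 + 8*x - 12)/(x - 3)

Numerator: -(x - 4)/x - 4/x - (x - 4)/x = (-2*x + 4)/x
Denominator: 1/x + 1/(x - 6) = (2*x - 6)/(x**2 - 6*x)
Divide: ((-2*x + 4)/x) · ((x**2 - 6*x)/(2*x - 6)) = (-x**2 + 8*x - 12)/(x - 3)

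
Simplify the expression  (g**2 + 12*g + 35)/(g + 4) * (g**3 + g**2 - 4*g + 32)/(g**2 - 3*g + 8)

g**2 + 12*g + 35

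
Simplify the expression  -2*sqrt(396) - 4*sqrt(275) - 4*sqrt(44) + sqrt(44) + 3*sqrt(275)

-23*sqrt(11)

2*sqrt(396) = 12*sqrt(11); 4*sqrt(275) = 20*sqrt(11); 4*sqrt(44) = 8*sqrt(11); sqrt(44) = 2*sqrt(11); 3*sqrt(275) = 15*sqrt(11)
Combine: (-12 - 20 - 8 + 2 + 15)·sqrt(11) = -23*sqrt(11)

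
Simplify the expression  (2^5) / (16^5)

2^5 = 2^5; 16^5 = 2^20
Combine exponents: 2^(-15)

2^(-15)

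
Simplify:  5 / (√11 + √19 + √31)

(-2*√6479 - √31 + 23*√19 + 39*√11)/167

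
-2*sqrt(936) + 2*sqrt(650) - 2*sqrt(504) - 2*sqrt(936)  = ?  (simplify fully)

2*sqrt(936) = 12*sqrt(26); 2*sqrt(650) = 10*sqrt(26); 2*sqrt(504) = 12*sqrt(14); 2*sqrt(936) = 12*sqrt(26)

-14*sqrt(26) - 12*sqrt(14)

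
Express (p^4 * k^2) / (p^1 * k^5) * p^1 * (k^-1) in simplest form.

p^4/k^4

Quotient: p^3 * (k^-3)
Multiply by p^1 * (k^-1): add exponents.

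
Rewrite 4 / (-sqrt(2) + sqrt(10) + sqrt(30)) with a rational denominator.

Group as (sqrt(10) + sqrt(30)) - sqrt(2); multiply by (sqrt(10) + sqrt(30)) + sqrt(2), then rationalise the remaining surd.

(-22*sqrt(10) - 20*sqrt(6) + 38*sqrt(2) + 18*sqrt(30))/61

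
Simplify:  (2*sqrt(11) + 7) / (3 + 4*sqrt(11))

Multiply numerator and denominator by -4*sqrt(11) + 3.
Denominator becomes -167; numerator becomes -22*sqrt(11) - 67.

(67 + 22*sqrt(11))/167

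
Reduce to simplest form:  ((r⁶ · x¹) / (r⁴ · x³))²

Inside the bracket: r² · (x^-2)
Raise to the power 2: r⁴ · (x^-4)

r⁴/x⁴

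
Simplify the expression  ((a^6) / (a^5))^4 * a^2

a^6

Inside the bracket: a^1
Raise to the power 4: a^4
Multiply by a^2: add exponents.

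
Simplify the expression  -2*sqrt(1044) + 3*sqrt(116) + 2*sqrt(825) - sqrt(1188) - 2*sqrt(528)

-6*sqrt(29) - 4*sqrt(33)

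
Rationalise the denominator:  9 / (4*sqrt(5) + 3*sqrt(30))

Multiply numerator and denominator by -3*sqrt(30) + 4*sqrt(5).
Denominator becomes -190; numerator becomes -27*sqrt(30) + 36*sqrt(5).

(-36*sqrt(5) + 27*sqrt(30))/190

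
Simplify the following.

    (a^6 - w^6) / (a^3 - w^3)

Factor a^6 - w^6 and cancel (a^3 - w^3).

a^3 + w^3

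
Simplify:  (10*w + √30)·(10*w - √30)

100*w² - 30

Difference of squares with P = 10*w, Q = √30.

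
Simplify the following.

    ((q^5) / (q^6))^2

Inside the bracket: (q^-1)
Raise to the power 2: (q^-2)

q^(-2)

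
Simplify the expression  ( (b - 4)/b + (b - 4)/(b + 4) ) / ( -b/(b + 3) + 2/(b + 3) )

(-2*b³ - 2*b² + 28*b + 48)/(b³ + 2*b² - 8*b)

Numerator: (b - 4)/b + (b - 4)/(b + 4) = (2*b² - 4*b - 16)/(b² + 4*b)
Denominator: -b/(b + 3) + 2/(b + 3) = (-b + 2)/(b + 3)
Divide: ((2*b² - 4*b - 16)/(b² + 4*b)) · ((b + 3)/(-b + 2)) = (-2*b³ - 2*b² + 28*b + 48)/(b³ + 2*b² - 8*b)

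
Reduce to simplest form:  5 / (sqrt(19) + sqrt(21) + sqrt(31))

Group as (sqrt(21) + sqrt(31)) + sqrt(19); multiply by (sqrt(21) + sqrt(31)) - sqrt(19), then rationalise the remaining surd.

(-2*sqrt(12369) + 9*sqrt(31) + 29*sqrt(21) + 33*sqrt(19))/303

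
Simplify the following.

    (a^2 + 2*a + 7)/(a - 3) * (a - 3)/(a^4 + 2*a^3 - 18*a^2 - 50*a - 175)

1/(a^2 - 25)

Factor: a^4 + 2*a^3 - 18*a^2 - 50*a - 175 = (a^2 + 2*a + 7)*(a + 5)*(a - 5)
Cancel the common factors (a^2 + 2*a + 7), (a - 3).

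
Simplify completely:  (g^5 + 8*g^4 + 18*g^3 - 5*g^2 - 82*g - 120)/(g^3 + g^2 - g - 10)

Factor: g^5 + 8*g^4 + 18*g^3 - 5*g^2 - 82*g - 120 = (g^2 + 3*g + 5)*(g - 2)*(g + 4)*(g + 3);  g^3 + g^2 - g - 10 = (g^2 + 3*g + 5)*(g - 2)
Cancel the common factors (g^2 + 3*g + 5), (g - 2).

g^2 + 7*g + 12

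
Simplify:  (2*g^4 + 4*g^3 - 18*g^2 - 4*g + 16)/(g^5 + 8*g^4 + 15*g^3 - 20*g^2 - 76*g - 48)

(2*g - 2)/(g^2 + 5*g + 6)

Factor: 2*g^4 + 4*g^3 - 18*g^2 - 4*g + 16 = 2*(g + 1)*(g - 1)*(g + 4)*(g - 2);  g^5 + 8*g^4 + 15*g^3 - 20*g^2 - 76*g - 48 = (g + 4)*(g + 1)*(g - 2)*(g + 3)*(g + 2)
Cancel the common factors (g + 1), (g - 2), (g + 4).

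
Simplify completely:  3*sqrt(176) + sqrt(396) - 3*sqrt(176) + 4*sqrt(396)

30*sqrt(11)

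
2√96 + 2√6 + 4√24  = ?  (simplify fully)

18*√6

2√96 = 8*√6; 2√6 = 2*√6; 4√24 = 8*√6
Combine: (8 + 2 + 8)·√6 = 18*√6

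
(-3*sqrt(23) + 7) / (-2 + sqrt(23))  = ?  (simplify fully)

(-55 + sqrt(23))/19

Multiply numerator and denominator by -sqrt(23) - 2.
Denominator becomes -19; numerator becomes -sqrt(23) + 55.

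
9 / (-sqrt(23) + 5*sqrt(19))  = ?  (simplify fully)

(9*sqrt(23) + 45*sqrt(19))/452

Multiply numerator and denominator by sqrt(23) + 5*sqrt(19).
Denominator becomes 452; numerator becomes 9*sqrt(23) + 45*sqrt(19).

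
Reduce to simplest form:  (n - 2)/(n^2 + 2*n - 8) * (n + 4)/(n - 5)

Factor: n^2 + 2*n - 8 = (n - 2)*(n + 4)
Cancel the common factors (n - 2), (n + 4).

1/(n - 5)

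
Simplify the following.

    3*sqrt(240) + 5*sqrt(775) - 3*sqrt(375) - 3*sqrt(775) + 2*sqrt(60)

sqrt(15) + 10*sqrt(31)

3*sqrt(240) = 12*sqrt(15); 5*sqrt(775) = 25*sqrt(31); 3*sqrt(375) = 15*sqrt(15); 3*sqrt(775) = 15*sqrt(31); 2*sqrt(60) = 4*sqrt(15)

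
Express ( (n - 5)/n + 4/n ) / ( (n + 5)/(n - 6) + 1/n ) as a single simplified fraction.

Numerator: (n - 5)/n + 4/n = (n - 1)/n
Denominator: (n + 5)/(n - 6) + 1/n = (n² + 6*n - 6)/(n² - 6*n)
Divide: ((n - 1)/n) · ((n² - 6*n)/(n² + 6*n - 6)) = (n² - 7*n + 6)/(n² + 6*n - 6)

(n² - 7*n + 6)/(n² + 6*n - 6)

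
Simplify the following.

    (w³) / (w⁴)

1/w

Quotient: (w^-1)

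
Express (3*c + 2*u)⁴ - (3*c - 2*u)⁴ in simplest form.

432*c³*u + 192*c*u³

Only the odd-power cross terms survive.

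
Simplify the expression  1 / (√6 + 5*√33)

Multiply numerator and denominator by -5*√33 + √6.
Denominator becomes -819; numerator becomes -5*√33 + √6.

(-√6 + 5*√33)/819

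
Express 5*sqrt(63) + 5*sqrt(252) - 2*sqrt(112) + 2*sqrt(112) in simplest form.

45*sqrt(7)

5*sqrt(63) = 15*sqrt(7); 5*sqrt(252) = 30*sqrt(7); 2*sqrt(112) = 8*sqrt(7); 2*sqrt(112) = 8*sqrt(7)
Combine: (15 + 30 - 8 + 8)·sqrt(7) = 45*sqrt(7)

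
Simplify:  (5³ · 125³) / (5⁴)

5^8

5³ = 5^3; 125³ = 5^9; 5⁴ = 5^4
Combine exponents: 5^8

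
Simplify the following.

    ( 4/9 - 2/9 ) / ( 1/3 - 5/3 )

Numerator: 4/9 - 2/9 = 2/9
Denominator: 1/3 - 5/3 = -4/3
Divide: (2/9) · (-3/4) = -1/6

-1/6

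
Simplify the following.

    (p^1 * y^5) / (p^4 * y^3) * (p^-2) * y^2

y^4/p^5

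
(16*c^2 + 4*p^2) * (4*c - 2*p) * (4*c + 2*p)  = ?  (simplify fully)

256*c^4 - 16*p^4

Pair the conjugate factors: ((4*c)+(2*p))((4*c)-(2*p)) = 16*c^2 - 4*p^2, then repeat with the next factor.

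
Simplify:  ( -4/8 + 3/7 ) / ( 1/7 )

-1/2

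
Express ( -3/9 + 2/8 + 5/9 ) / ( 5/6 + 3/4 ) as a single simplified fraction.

17/57

Numerator: -3/9 + 2/8 + 5/9 = 17/36
Denominator: 5/6 + 3/4 = 19/12
Divide: (17/36) · (12/19) = 17/57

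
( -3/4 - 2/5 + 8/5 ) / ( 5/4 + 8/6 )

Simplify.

Numerator: -3/4 - 2/5 + 8/5 = 9/20
Denominator: 5/4 + 8/6 = 31/12
Divide: (9/20) · (12/31) = 27/155

27/155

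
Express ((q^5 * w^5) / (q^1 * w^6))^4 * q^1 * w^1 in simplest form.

Inside the bracket: q^4 * (w^-1)
Raise to the power 4: q^16 * (w^-4)
Multiply by q^1 * w^1: add exponents.

q^17/w^3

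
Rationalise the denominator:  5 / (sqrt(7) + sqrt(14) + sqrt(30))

(-140*sqrt(15) - 45*sqrt(30) + 115*sqrt(14) + 185*sqrt(7))/311

Group as (sqrt(14) + sqrt(30)) + sqrt(7); multiply by (sqrt(14) + sqrt(30)) - sqrt(7), then rationalise the remaining surd.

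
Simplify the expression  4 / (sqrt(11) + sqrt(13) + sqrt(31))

Group as (sqrt(11) + sqrt(31)) + sqrt(13); multiply by (sqrt(11) + sqrt(31)) - sqrt(13), then rationalise the remaining surd.

(-8*sqrt(4433) - 28*sqrt(31) + 116*sqrt(13) + 132*sqrt(11))/523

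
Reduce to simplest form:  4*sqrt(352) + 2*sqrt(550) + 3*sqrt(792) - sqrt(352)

40*sqrt(22)

4*sqrt(352) = 16*sqrt(22); 2*sqrt(550) = 10*sqrt(22); 3*sqrt(792) = 18*sqrt(22); sqrt(352) = 4*sqrt(22)
Combine: (16 + 10 + 18 - 4)·sqrt(22) = 40*sqrt(22)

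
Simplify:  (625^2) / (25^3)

625^2 = 5^8; 25^3 = 5^6
Combine exponents: 5^2

5^2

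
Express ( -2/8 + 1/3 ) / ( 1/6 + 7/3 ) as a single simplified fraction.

Numerator: -2/8 + 1/3 = 1/12
Denominator: 1/6 + 7/3 = 5/2
Divide: (1/12) · (2/5) = 1/30

1/30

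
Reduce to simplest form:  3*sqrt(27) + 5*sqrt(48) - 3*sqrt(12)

23*sqrt(3)

3*sqrt(27) = 9*sqrt(3); 5*sqrt(48) = 20*sqrt(3); 3*sqrt(12) = 6*sqrt(3)
Combine: (9 + 20 - 6)·sqrt(3) = 23*sqrt(3)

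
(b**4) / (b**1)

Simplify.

b**3

Quotient: b**3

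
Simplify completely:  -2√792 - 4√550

2√792 = 12*√22; 4√550 = 20*√22
Combine: (-12 - 20)·√22 = -32*√22

-32*√22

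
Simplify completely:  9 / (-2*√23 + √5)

Multiply numerator and denominator by √5 + 2*√23.
Denominator becomes -87; numerator becomes 9*√5 + 18*√23.

(-6*√23 - 3*√5)/29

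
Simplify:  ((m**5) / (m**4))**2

m**2

Inside the bracket: m**1
Raise to the power 2: m**2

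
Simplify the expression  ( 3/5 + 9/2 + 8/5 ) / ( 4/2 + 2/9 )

603/200

Numerator: 3/5 + 9/2 + 8/5 = 67/10
Denominator: 4/2 + 2/9 = 20/9
Divide: (67/10) · (9/20) = 603/200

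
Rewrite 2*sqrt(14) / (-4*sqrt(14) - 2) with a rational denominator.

(-28 + sqrt(14))/55

Multiply numerator and denominator by -2 + 4*sqrt(14).
Denominator becomes -220; numerator becomes -4*sqrt(14) + 112.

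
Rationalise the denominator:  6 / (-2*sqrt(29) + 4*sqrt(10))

Multiply numerator and denominator by 2*sqrt(29) + 4*sqrt(10).
Denominator becomes 44; numerator becomes 12*sqrt(29) + 24*sqrt(10).

(3*sqrt(29) + 6*sqrt(10))/11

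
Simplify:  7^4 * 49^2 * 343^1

7^4 = 7^4; 49^2 = 7^4; 343^1 = 7^3
Combine exponents: 7^11

7^11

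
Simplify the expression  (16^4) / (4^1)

16^4 = 2^16; 4^1 = 2^2
Combine exponents: 2^14

2^14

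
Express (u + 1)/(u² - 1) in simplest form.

1/(u - 1)

Factor: u² - 1 = (u + 1)·(u - 1)
Cancel the common factor (u + 1).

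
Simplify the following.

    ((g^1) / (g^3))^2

g^(-4)

Inside the bracket: (g^-2)
Raise to the power 2: (g^-4)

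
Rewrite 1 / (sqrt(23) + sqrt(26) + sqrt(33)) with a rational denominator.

(-sqrt(19734) + 8*sqrt(33) + 15*sqrt(26) + 18*sqrt(23))/1068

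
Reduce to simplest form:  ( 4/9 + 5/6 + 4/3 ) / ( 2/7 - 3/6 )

-329/27

Numerator: 4/9 + 5/6 + 4/3 = 47/18
Denominator: 2/7 - 3/6 = -3/14
Divide: (47/18) · (-14/3) = -329/27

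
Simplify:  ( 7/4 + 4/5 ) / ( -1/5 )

-51/4

Numerator: 7/4 + 4/5 = 51/20
Denominator: -1/5 = -1/5
Divide: (51/20) · (-5) = -51/4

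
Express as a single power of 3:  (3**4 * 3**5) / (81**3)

3**4 = 3**4; 3**5 = 3**5; 81**3 = 3**12
Combine exponents: 3**(-3)

3**(-3)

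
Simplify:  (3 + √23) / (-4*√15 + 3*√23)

Multiply numerator and denominator by 3*√23 + 4*√15.
Denominator becomes -33; numerator becomes 9*√23 + 12*√15 + 69 + 4*√345.

(-4*√345 - 69 - 12*√15 - 9*√23)/33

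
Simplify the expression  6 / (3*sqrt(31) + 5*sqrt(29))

Multiply numerator and denominator by -3*sqrt(31) + 5*sqrt(29).
Denominator becomes 446; numerator becomes -18*sqrt(31) + 30*sqrt(29).

(-9*sqrt(31) + 15*sqrt(29))/223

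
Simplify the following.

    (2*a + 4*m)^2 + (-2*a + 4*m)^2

8*a^2 + 32*m^2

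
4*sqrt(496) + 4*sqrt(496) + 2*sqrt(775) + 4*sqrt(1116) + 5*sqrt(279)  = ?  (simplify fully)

81*sqrt(31)

4*sqrt(496) = 16*sqrt(31); 4*sqrt(496) = 16*sqrt(31); 2*sqrt(775) = 10*sqrt(31); 4*sqrt(1116) = 24*sqrt(31); 5*sqrt(279) = 15*sqrt(31)
Combine: (16 + 16 + 10 + 24 + 15)·sqrt(31) = 81*sqrt(31)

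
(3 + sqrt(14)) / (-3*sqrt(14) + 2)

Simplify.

Multiply numerator and denominator by 2 + 3*sqrt(14).
Denominator becomes -122; numerator becomes 11*sqrt(14) + 48.

(-48 - 11*sqrt(14))/122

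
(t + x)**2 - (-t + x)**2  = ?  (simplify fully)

4*t*x

Only the odd-power cross terms survive.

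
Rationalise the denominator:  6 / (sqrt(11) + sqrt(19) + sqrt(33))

(-132*sqrt(57) - 18*sqrt(33) + 150*sqrt(19) + 246*sqrt(11))/827

Group as (sqrt(11) + sqrt(33)) + sqrt(19); multiply by (sqrt(11) + sqrt(33)) - sqrt(19), then rationalise the remaining surd.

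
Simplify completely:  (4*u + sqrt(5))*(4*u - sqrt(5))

Difference of squares with P = 4*u, Q = sqrt(5).

16*u^2 - 5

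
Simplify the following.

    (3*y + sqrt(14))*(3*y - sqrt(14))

9*y^2 - 14

(3*y)^2 - (sqrt(14))^2 = 9*y^2 - 14.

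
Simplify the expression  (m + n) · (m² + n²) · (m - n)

Telescope via difference of squares: (m+n)(m-n) = m² - n², then repeat with the next factor.

m⁴ - n⁴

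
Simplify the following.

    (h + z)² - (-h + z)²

4*h*z

Only the odd-power cross terms survive.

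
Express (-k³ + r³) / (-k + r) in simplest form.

k² + k*r + r²

Apply the difference-of-cubes factorisation and cancel (-k + r).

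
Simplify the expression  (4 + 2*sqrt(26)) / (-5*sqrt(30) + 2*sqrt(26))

Multiply numerator and denominator by 2*sqrt(26) + 5*sqrt(30).
Denominator becomes -646; numerator becomes 8*sqrt(26) + 104 + 20*sqrt(30) + 20*sqrt(195).

(-10*sqrt(195) - 10*sqrt(30) - 52 - 4*sqrt(26))/323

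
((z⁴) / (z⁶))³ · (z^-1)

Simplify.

z^(-7)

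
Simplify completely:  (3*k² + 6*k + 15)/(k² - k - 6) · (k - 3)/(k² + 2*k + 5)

Factor: 3*k² + 6*k + 15 = 3·(k² + 2*k + 5);  k² - k - 6 = (k - 3)·(k + 2)
Cancel the common factors (k² + 2*k + 5), (k - 3).

3/(k + 2)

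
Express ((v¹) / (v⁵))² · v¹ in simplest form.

v^(-7)

Inside the bracket: (v^-4)
Raise to the power 2: (v^-8)
Multiply by v¹: add exponents.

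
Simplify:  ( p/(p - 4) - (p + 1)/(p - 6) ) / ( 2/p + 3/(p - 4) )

(-3*p^2 + 4*p)/(5*p^2 - 38*p + 48)

Numerator: p/(p - 4) - (p + 1)/(p - 6) = (-3*p + 4)/(p^2 - 10*p + 24)
Denominator: 2/p + 3/(p - 4) = (5*p - 8)/(p^2 - 4*p)
Divide: ((-3*p + 4)/(p^2 - 10*p + 24)) · ((p^2 - 4*p)/(5*p - 8)) = (-3*p^2 + 4*p)/(5*p^2 - 38*p + 48)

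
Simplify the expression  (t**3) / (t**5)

t**(-2)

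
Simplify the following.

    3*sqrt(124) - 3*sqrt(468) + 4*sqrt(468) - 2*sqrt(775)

-4*sqrt(31) + 6*sqrt(13)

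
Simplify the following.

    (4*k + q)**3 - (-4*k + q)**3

128*k**3 + 24*k*q**2

Binomially expand both and collect terms in q, (4*k).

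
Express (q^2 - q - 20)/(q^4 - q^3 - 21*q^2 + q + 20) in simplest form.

1/(q^2 - 1)

Factor: q^2 - q - 20 = (q + 4)*(q - 5);  q^4 - q^3 - 21*q^2 + q + 20 = (q + 1)*(q + 4)*(q - 1)*(q - 5)
Cancel the common factors (q + 4), (q - 5).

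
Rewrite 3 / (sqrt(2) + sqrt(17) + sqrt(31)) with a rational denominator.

(-24*sqrt(17) - 69*sqrt(2) + 3*sqrt(1054) + 18*sqrt(31))/4

Group as (sqrt(17) + sqrt(31)) + sqrt(2); multiply by (sqrt(17) + sqrt(31)) - sqrt(2), then rationalise the remaining surd.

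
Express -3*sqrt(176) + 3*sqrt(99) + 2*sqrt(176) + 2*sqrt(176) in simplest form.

13*sqrt(11)

3*sqrt(176) = 12*sqrt(11); 3*sqrt(99) = 9*sqrt(11); 2*sqrt(176) = 8*sqrt(11); 2*sqrt(176) = 8*sqrt(11)
Combine: (-12 + 9 + 8 + 8)·sqrt(11) = 13*sqrt(11)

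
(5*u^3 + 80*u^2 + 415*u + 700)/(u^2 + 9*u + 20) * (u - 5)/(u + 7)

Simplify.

5*u - 25

Factor: 5*u^3 + 80*u^2 + 415*u + 700 = 5*(u + 5)*(u + 4)*(u + 7);  u^2 + 9*u + 20 = (u + 5)*(u + 4)
Cancel the common factors (u + 7), (u + 5), (u + 4).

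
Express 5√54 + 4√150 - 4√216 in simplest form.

5√54 = 15*√6; 4√150 = 20*√6; 4√216 = 24*√6
Combine: (15 + 20 - 24)·√6 = 11*√6

11*√6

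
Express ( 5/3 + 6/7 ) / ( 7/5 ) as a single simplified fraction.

265/147

Numerator: 5/3 + 6/7 = 53/21
Denominator: 7/5 = 7/5
Divide: (53/21) · (5/7) = 265/147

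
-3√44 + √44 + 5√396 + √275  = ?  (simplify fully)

31*√11

3√44 = 6*√11; √44 = 2*√11; 5√396 = 30*√11; √275 = 5*√11
Combine: (-6 + 2 + 30 + 5)·√11 = 31*√11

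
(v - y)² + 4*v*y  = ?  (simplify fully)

(v + y)²

Expand the square and combine the 4*v*y term.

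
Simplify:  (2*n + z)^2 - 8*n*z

(2*n - z)^2

Expand the square and combine the 8*n*z term.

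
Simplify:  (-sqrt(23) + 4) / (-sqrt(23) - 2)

(-6*sqrt(23) + 31)/19

Multiply numerator and denominator by -2 + sqrt(23).
Denominator becomes -19; numerator becomes -31 + 6*sqrt(23).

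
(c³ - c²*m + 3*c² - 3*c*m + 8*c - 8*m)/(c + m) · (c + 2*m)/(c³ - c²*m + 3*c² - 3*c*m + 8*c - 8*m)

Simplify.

Factor: c³ - c²*m + 3*c² - 3*c*m + 8*c - 8*m = (c² + 3*c + 8)·(c - m);  c³ - c²*m + 3*c² - 3*c*m + 8*c - 8*m = (c - m)·(c² + 3*c + 8)
Cancel the common factors (c² + 3*c + 8), (c - m).

(c + 2*m)/(c + m)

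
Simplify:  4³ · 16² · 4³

4³ = 2^6; 16² = 2^8; 4³ = 2^6
Combine exponents: 2^20

2^20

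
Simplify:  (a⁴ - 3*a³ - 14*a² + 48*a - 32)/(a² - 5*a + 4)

a² + 2*a - 8

Factor: a⁴ - 3*a³ - 14*a² + 48*a - 32 = (a + 4)·(a - 4)·(a - 1)·(a - 2);  a² - 5*a + 4 = (a - 1)·(a - 4)
Cancel the common factors (a - 1), (a - 4).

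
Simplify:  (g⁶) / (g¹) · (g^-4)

Quotient: g⁵
Multiply by (g^-4): add exponents.

g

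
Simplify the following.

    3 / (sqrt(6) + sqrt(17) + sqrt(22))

(-12*sqrt(561) + 3*sqrt(22) + 33*sqrt(17) + 99*sqrt(6))/407

Group as (sqrt(6) + sqrt(22)) + sqrt(17); multiply by (sqrt(6) + sqrt(22)) - sqrt(17), then rationalise the remaining surd.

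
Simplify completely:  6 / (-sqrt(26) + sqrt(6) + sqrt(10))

(15*sqrt(26) + 33*sqrt(10) + 45*sqrt(6) + 6*sqrt(390))/35

Group as (sqrt(6) + sqrt(10)) - sqrt(26); multiply by (sqrt(6) + sqrt(10)) + sqrt(26), then rationalise the remaining surd.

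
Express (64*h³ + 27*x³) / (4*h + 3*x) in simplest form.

16*h² - 12*h*x + 9*x²

Factor as (a+b)(a^2-ab+b^2) with a=(4*h), b=(3*x).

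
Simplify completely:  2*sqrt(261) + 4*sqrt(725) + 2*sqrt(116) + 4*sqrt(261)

42*sqrt(29)

2*sqrt(261) = 6*sqrt(29); 4*sqrt(725) = 20*sqrt(29); 2*sqrt(116) = 4*sqrt(29); 4*sqrt(261) = 12*sqrt(29)
Combine: (6 + 20 + 4 + 12)·sqrt(29) = 42*sqrt(29)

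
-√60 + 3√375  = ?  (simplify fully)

13*√15

√60 = 2*√15; 3√375 = 15*√15
Combine: (-2 + 15)·√15 = 13*√15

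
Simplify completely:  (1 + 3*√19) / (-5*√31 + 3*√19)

(-15*√589 - 171 - 5*√31 - 3*√19)/604

Multiply numerator and denominator by 3*√19 + 5*√31.
Denominator becomes -604; numerator becomes 3*√19 + 5*√31 + 171 + 15*√589.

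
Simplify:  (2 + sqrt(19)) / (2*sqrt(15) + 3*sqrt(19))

Multiply numerator and denominator by -2*sqrt(15) + 3*sqrt(19).
Denominator becomes 111; numerator becomes -2*sqrt(285) - 4*sqrt(15) + 6*sqrt(19) + 57.

(-2*sqrt(285) - 4*sqrt(15) + 6*sqrt(19) + 57)/111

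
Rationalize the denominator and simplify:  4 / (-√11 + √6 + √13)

(-4*√11 + 2*√13 + 9*√6 + √858)/31

Group as (√6 + √13) - √11; multiply by (√6 + √13) + √11, then rationalise the remaining surd.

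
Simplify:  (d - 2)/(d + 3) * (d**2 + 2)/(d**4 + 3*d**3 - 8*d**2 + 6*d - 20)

Factor: d**4 + 3*d**3 - 8*d**2 + 6*d - 20 = (d + 5)*(d - 2)*(d**2 + 2)
Cancel the common factors (d**2 + 2), (d - 2).

1/(d**2 + 8*d + 15)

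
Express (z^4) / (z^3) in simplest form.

z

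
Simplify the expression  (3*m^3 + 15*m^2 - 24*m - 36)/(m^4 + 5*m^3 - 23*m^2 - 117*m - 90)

(3*m - 6)/(m^2 - 2*m - 15)

Factor: 3*m^3 + 15*m^2 - 24*m - 36 = 3*(m + 6)*(m - 2)*(m + 1);  m^4 + 5*m^3 - 23*m^2 - 117*m - 90 = (m + 3)*(m + 1)*(m + 6)*(m - 5)
Cancel the common factors (m + 1), (m + 6).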